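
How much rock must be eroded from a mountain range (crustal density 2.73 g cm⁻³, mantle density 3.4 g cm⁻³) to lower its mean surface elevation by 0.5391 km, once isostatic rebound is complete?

Net drop Δ = e − u = e − e ρ_c/ρ_m = e (ρ_m − ρ_c)/ρ_m.
e = Δ ρ_m/(ρ_m − ρ_c) = 0.5391 km × 3.4/0.67 = 2.74 km.

2.74 km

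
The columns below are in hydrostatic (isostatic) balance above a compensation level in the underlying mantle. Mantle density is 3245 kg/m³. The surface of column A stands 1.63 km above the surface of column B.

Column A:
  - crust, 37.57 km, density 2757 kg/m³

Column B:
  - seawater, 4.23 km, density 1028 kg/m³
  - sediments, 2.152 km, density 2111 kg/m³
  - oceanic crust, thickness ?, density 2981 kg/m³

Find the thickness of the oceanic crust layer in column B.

4.65 km

Take the compensation level at the base of the deeper column (depth z_c below the surface of column A) and equate Σ ρ_i t_i down to z_c; mantle fills any gap and the z_c terms cancel.
Column A: 37.57×2757 + (z_c − 37.57)×3245
Column B: 1.63×0 + 4.23×1028 + 2.152×2111 + x×2981 + (z_c − 1.63 − 6.382 − x)×3245
The z_c×3245 term appears on both sides and cancels. Collect the known terms of each column as K = Σ(ρt)_known − 3245 × (depth of known layers): K_A = 103580.49 − 3245×37.57 = −18334.16; K_B = 8891.312 − 3245×(1.63 + 6.382) = −17107.628.
Balance: K_A = K_B − x×(3245 − 2981), so x = (K_B − K_A)/(3245 − 2981) = 1226.53/264 = 4.65 km.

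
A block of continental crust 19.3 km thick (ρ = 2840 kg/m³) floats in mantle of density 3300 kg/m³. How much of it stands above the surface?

2.69 km

Floating equilibrium: submerged depth d = t ρ_obj/ρ_fluid = 19.3 km × 2840/3300 = 16.61 km.
Freeboard = t − d = 19.3 km − 16.61 km = 2.69 km.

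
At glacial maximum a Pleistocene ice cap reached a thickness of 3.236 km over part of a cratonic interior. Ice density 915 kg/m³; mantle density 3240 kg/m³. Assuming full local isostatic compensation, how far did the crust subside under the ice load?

For local isostatic compensation: the ice load ρ_ice t is balanced by mantle displaced below, ρ_m s.
s = t ρ_ice / ρ_m = 3.236 km × 915/3240 = 0.914 km.

0.914 km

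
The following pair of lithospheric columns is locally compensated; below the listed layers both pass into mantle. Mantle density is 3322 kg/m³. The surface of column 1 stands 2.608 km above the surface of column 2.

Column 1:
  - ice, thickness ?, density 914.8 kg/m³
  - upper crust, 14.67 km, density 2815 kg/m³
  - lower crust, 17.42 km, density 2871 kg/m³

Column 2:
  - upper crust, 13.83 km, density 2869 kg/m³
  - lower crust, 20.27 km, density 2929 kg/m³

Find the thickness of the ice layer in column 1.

Take the compensation level at the base of the deeper column (depth z_c below the surface of column 1) and equate Σ ρ_i t_i down to z_c; mantle fills any gap and the z_c terms cancel.
Column 1: x×914.8 + 14.67×2815 + 17.42×2871 + (z_c − 32.09 − x)×3322
Column 2: 2.608×0 + 13.83×2869 + 20.27×2929 + (z_c − 2.608 − 34.1)×3322
The z_c×3322 term appears on both sides and cancels. Collect the known terms of each column as K = Σ(ρt)_known − 3322 × (depth of known layers): K_1 = 91308.87 − 3322×32.09 = −15294.11; K_2 = 99049.1 − 3322×(2.608 + 34.1) = −22894.876.
Balance: K_1 − x×(3322 − 914.8) = K_2, so x = (K_1 − K_2)/(3322 − 914.8) = 7600.77/2407.2 = 3.16 km.

3.16 km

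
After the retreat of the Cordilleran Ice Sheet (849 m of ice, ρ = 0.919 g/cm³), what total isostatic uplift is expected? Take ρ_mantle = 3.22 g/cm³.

242 m

Removing the load lets mantle flow back in; uplift u satisfies ρ_ice t = ρ_m u.
u = t ρ_ice/ρ_m = 849 m × 0.919/3.22 = 242 m.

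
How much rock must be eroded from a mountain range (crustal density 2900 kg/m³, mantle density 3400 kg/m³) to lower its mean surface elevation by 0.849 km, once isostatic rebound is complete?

5.77 km

Net drop Δ = e − u = e − e ρ_c/ρ_m = e (ρ_m − ρ_c)/ρ_m.
e = Δ ρ_m/(ρ_m − ρ_c) = 0.849 km × 3400/500 = 5.77 km.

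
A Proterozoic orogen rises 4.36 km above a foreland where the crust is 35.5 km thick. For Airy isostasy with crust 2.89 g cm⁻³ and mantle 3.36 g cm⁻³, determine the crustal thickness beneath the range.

Root depth r = h ρ_c / (ρ_m − ρ_c) = 4.36 km × 2.89 / 0.47 = 26.81 km.
Total thickness = T + h + r = 35.5 km + 4.36 km + 26.81 km = 66.7 km.

66.7 km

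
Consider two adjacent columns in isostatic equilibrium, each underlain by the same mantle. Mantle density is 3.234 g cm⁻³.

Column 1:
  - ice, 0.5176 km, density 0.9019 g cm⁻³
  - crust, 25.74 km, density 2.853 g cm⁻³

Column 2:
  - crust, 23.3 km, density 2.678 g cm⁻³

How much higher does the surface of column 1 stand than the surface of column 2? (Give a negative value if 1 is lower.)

−0.6 km

For any compensation level in the mantle, the mantle terms cancel and isostasy reduces to e = (Σt_1 − Σt_2) − (Σ(ρt)_1 − Σ(ρt)_2) / ρ_m.
Σt_1 = 26.2576 km; Σt_2 = 23.3 km; Σ(ρt)_1 = 73.9030434; Σ(ρt)_2 = 62.3974 (in km·g cm⁻³).
e = (26.2576 − 23.3) − (73.9030434 − 62.3974) / 3.234 = −0.6 km.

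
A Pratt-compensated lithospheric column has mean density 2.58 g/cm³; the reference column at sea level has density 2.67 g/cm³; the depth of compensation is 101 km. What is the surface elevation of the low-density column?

3.52 km

ρ_ref D = ρ (D + h) → h = D (ρ_ref − ρ)/ρ.
h = 101 km × (2.67 − 2.58)/2.58 = 3.52 km.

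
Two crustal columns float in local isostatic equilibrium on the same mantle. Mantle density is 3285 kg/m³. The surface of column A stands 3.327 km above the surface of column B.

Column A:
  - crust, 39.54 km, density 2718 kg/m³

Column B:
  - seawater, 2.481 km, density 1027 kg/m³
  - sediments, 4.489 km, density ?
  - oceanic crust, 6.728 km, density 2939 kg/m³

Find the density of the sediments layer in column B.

Take the compensation level at the base of the deeper column (depth z_c below the surface of column A) and equate Σ ρ_i t_i down to z_c; mantle fills any gap and the z_c terms cancel.
Column A: 39.54×2718 + (z_c − 39.54)×3285
Column B: 3.327×0 + 2.481×1027 + 4.489×ρ + 6.728×2939 + (z_c − 3.327 − 13.698)×3285
The z_c×3285 term appears on both sides and cancels. Collect the known terms of each column as K = Σ(ρt)_known − 3285 × (depth of known layers): K_A = 107469.72 − 3285×39.54 = −22419.18; K_B = 22321.579 − 3285×(3.327 + 13.698) = −33605.546.
Balance: K_A = K_B + 4.489×ρ, so ρ = (K_A − K_B)/4.489 = 11186.4/4.489 = 2490 kg/m³.

2490 kg/m³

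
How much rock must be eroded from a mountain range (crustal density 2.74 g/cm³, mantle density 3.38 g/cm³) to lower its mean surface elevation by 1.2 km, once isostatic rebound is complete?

6.34 km

Net drop Δ = e − u = e − e ρ_c/ρ_m = e (ρ_m − ρ_c)/ρ_m.
e = Δ ρ_m/(ρ_m − ρ_c) = 1.2 km × 3.38/0.64 = 6.34 km.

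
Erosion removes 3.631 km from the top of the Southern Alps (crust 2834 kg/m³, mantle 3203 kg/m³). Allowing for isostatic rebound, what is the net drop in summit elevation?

0.418 km

Rebound u = e ρ_c/ρ_m = 3.631 km × 2834/3203 = 3.213 km.
Net surface drop = e − u = 3.631 km − 3.213 km = e (ρ_m − ρ_c)/ρ_m = 0.418 km.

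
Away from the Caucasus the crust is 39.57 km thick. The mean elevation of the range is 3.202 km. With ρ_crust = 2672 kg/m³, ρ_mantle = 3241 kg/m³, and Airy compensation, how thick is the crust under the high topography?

Root depth r = h ρ_c / (ρ_m − ρ_c) = 3.202 km × 2672 / 569 = 15.04 km.
Total thickness = T + h + r = 39.57 km + 3.202 km + 15.04 km = 57.8 km.

57.8 km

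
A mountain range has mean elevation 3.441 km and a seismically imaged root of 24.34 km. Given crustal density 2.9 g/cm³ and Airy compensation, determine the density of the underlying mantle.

3.31 g/cm³

Airy balance: ρ_c h = (ρ_m − ρ_c) r → ρ_m = ρ_c (1 + h/r).
ρ_m = 2.9 × (1 + 3.441 km/24.34 km) = 3.31 g/cm³.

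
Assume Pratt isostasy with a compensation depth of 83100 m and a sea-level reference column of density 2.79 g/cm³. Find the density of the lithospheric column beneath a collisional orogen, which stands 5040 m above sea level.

Pratt balance: ρ_ref D = ρ (D + h).
ρ = ρ_ref D/(D + h) = 2.79 × 83100 m/(83100 m + 5040 m) = 2.63 g/cm³.

2.63 g/cm³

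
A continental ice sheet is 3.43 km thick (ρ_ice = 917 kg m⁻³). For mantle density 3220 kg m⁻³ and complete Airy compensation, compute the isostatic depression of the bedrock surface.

0.977 km

In Airy isostatic equilibrium: the ice load ρ_ice t is balanced by mantle displaced below, ρ_m s.
s = t ρ_ice / ρ_m = 3.43 km × 917/3220 = 0.977 km.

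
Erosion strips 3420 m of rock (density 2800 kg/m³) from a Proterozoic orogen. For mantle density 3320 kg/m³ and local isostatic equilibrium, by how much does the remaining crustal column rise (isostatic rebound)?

Unloading: uplift u = e ρ_c/ρ_m = 3420 m × 2800/3320 = 2880 m.

2880 m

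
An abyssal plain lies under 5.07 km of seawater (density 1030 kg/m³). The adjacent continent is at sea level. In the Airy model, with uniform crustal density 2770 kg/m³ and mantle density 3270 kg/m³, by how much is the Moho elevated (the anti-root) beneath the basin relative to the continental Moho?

17.6 km

Isostatic balance requires: replacing crust with seawater at the top is compensated by replacing crust with mantle at the base: d (ρ_c − ρ_w) = a (ρ_m − ρ_c).
a = d (ρ_c − ρ_w)/(ρ_m − ρ_c) = 5.07 km × 1740/500 = 17.6 km.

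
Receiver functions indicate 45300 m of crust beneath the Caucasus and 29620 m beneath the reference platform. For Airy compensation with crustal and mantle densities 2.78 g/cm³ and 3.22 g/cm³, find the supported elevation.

2140 m

Excess crust Δ = 45300 m − 29620 m = 15680 m, split between elevation h and root r with h + r = Δ.
Airy balance ρ_c h = (ρ_m − ρ_c) r gives r = h ρ_c/(ρ_m − ρ_c), so h (1 + ρ_c/(ρ_m − ρ_c)) = Δ, i.e. h = Δ (ρ_m − ρ_c)/ρ_m.
h = 15680 m × 0.44/3.22 = 2140 m.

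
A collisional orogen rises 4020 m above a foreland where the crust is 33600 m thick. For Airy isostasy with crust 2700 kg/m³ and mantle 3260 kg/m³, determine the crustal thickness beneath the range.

57000 m

Root depth r = h ρ_c / (ρ_m − ρ_c) = 4020 m × 2700 / 560 = 19380 m.
Total thickness = T + h + r = 33600 m + 4020 m + 19380 m = 57000 m.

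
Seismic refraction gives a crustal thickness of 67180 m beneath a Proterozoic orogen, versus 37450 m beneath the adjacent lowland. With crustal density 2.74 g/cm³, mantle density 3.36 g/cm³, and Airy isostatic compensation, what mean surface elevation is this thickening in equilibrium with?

5490 m

Excess crust Δ = 67180 m − 37450 m = 29730 m, split between elevation h and root r with h + r = Δ.
Airy balance ρ_c h = (ρ_m − ρ_c) r gives r = h ρ_c/(ρ_m − ρ_c), so h (1 + ρ_c/(ρ_m − ρ_c)) = Δ, i.e. h = Δ (ρ_m − ρ_c)/ρ_m.
h = 29730 m × 0.62/3.36 = 5490 m.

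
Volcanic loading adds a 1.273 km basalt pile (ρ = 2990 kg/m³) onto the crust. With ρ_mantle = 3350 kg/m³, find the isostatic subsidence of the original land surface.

Subaerial loading: s = t ρ_load / ρ_m.
s = 1.273 km × 2990/3350 = 1.14 km.

1.14 km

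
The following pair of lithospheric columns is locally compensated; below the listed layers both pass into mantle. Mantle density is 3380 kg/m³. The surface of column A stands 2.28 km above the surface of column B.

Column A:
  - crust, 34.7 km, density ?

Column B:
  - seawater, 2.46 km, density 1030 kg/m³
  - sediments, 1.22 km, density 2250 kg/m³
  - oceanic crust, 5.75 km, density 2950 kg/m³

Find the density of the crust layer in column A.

Take the compensation level at the base of the deeper column (depth z_c below the surface of column A) and equate Σ ρ_i t_i down to z_c; mantle fills any gap and the z_c terms cancel.
Column A: 34.7×ρ + (z_c − 34.7)×3380
Column B: 2.28×0 + 2.46×1030 + 1.22×2250 + 5.75×2950 + (z_c − 2.28 − 9.43)×3380
The z_c×3380 term appears on both sides and cancels. Collect the known terms of each column as K = Σ(ρt)_known − 3380 × (depth of known layers): K_A = 0 − 3380×34.7 = −117286; K_B = 22241.3 − 3380×(2.28 + 9.43) = −17338.5.
Balance: K_A + 34.7×ρ = K_B, so ρ = (K_B − K_A)/34.7 = 99947.5/34.7 = 2880 kg/m³.

2880 kg/m³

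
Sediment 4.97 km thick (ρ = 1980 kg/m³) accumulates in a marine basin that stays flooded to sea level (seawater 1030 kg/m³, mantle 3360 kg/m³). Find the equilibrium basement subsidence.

2.03 km

Submarine loading: the sediment displaces seawater, and the subsidence is in turn flooded, so s (ρ_m − ρ_w) = t (ρ_sed − ρ_w).
s = 4.97 km × (1980 − 1030) / (3360 − 1030) = 2.03 km.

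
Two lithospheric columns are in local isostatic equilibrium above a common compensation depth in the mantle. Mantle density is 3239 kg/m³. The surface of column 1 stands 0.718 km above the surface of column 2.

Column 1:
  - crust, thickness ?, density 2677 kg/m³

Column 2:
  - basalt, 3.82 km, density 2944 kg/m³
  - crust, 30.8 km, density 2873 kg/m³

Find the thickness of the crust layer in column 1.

26.2 km

Take the compensation level at the base of the deeper column (depth z_c below the surface of column 1) and equate Σ ρ_i t_i down to z_c; mantle fills any gap and the z_c terms cancel.
Column 1: x×2677 + (z_c − 0 − x)×3239
Column 2: 0.718×0 + 3.82×2944 + 30.8×2873 + (z_c − 0.718 − 34.62)×3239
The z_c×3239 term appears on both sides and cancels. Collect the known terms of each column as K = Σ(ρt)_known − 3239 × (depth of known layers): K_1 = 0 − 3239×0 = 0; K_2 = 99734.48 − 3239×(0.718 + 34.62) = −14725.302.
Balance: K_1 − x×(3239 − 2677) = K_2, so x = (K_1 − K_2)/(3239 − 2677) = 14725.3/562 = 26.2 km.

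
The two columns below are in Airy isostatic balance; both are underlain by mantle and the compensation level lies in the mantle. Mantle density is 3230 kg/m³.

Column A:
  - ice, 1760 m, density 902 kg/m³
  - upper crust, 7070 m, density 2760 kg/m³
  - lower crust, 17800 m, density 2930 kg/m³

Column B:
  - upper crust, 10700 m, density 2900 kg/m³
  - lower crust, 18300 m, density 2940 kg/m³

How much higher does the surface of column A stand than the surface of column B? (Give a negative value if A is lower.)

For any compensation level in the mantle, the mantle terms cancel and isostasy reduces to e = (Σt_A − Σt_B) − (Σ(ρt)_A − Σ(ρt)_B) / ρ_m.
Σt_A = 26630 m; Σt_B = 29000 m; Σ(ρt)_A = 73254720; Σ(ρt)_B = 84832000 (in m·kg/m³).
e = (26630 − 29000) − (73254720 − 84832000) / 3230 = 1210 m.

1210 m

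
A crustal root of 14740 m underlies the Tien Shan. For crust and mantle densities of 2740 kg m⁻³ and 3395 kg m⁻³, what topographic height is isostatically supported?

3520 m

In Airy isostatic equilibrium: ρ_c h = (ρ_m − ρ_c) r.
h = r (ρ_m − ρ_c) / ρ_c = 14740 m × (3395 − 2740) / 2740 = 3520 m.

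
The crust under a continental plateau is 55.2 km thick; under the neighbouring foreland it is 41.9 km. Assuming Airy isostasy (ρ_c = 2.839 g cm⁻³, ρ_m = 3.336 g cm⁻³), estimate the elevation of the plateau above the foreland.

Excess crust Δ = 55.2 km − 41.9 km = 13.3 km, split between elevation h and root r with h + r = Δ.
Airy balance ρ_c h = (ρ_m − ρ_c) r gives r = h ρ_c/(ρ_m − ρ_c), so h (1 + ρ_c/(ρ_m − ρ_c)) = Δ, i.e. h = Δ (ρ_m − ρ_c)/ρ_m.
h = 13.3 km × 0.497/3.336 = 1.98 km.

1.98 km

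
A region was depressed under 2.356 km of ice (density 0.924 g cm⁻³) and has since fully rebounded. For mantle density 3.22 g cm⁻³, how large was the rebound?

Removing the load lets mantle flow back in; uplift u satisfies ρ_ice t = ρ_m u.
u = t ρ_ice/ρ_m = 2.356 km × 0.924/3.22 = 0.676 km.

0.676 km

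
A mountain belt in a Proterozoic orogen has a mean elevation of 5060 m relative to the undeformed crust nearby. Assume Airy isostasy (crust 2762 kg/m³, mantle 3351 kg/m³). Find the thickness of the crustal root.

23700 m

Isostatic balance requires: the weight of the topography is balanced by the buoyancy of the root, ρ_c h = (ρ_m − ρ_c) r.
r = h · ρ_c / (ρ_m − ρ_c) = 5060 m × 2762 / (3351 − 2762) = 23700 m.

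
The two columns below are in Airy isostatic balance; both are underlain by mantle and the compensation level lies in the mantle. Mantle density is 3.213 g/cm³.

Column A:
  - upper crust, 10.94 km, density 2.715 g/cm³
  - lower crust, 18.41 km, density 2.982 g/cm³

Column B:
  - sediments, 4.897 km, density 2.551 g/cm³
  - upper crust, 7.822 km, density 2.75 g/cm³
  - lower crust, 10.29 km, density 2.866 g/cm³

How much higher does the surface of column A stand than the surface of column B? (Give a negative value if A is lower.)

For any compensation level in the mantle, the mantle terms cancel and isostasy reduces to e = (Σt_A − Σt_B) − (Σ(ρt)_A − Σ(ρt)_B) / ρ_m.
Σt_A = 29.35 km; Σt_B = 23.009 km; Σ(ρt)_A = 84.60072; Σ(ρt)_B = 63.493887 (in km·g/cm³).
e = (29.35 − 23.009) − (84.60072 − 63.493887) / 3.213 = −0.228 km.

−0.228 km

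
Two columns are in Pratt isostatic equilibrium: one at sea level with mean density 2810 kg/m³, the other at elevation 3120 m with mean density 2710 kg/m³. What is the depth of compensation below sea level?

ρ_ref D = ρ (D + h) → D (ρ_ref − ρ) = ρ h.
D = ρ h/(ρ_ref − ρ) = 2710 × 3120 m/(2810 − 2710) = 84600 m.

84600 m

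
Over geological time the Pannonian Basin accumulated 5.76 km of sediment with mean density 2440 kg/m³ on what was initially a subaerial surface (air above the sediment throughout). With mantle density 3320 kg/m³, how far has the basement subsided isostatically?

4.23 km

Subaerial load: s = t ρ_sed / ρ_m = 5.76 km × 2440/3320 = 4.23 km.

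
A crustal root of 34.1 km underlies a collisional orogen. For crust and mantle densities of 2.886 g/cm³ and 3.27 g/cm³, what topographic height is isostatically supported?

For local isostatic compensation: ρ_c h = (ρ_m − ρ_c) r.
h = r (ρ_m − ρ_c) / ρ_c = 34.1 km × (3.27 − 2.886) / 2.886 = 4.54 km.

4.54 km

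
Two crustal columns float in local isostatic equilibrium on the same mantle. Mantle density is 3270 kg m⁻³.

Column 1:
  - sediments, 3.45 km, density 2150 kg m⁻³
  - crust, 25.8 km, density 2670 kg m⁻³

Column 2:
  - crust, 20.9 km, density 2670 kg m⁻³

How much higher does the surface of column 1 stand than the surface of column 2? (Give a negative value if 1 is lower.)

2.08 km

For any compensation level in the mantle, the mantle terms cancel and isostasy reduces to e = (Σt_1 − Σt_2) − (Σ(ρt)_1 − Σ(ρt)_2) / ρ_m.
Σt_1 = 29.25 km; Σt_2 = 20.9 km; Σ(ρt)_1 = 76303.5; Σ(ρt)_2 = 55803 (in km·kg m⁻³).
e = (29.25 − 20.9) − (76303.5 − 55803) / 3270 = 2.08 km.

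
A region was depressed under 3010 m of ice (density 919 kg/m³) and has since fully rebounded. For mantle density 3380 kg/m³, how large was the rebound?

Removing the load lets mantle flow back in; uplift u satisfies ρ_ice t = ρ_m u.
u = t ρ_ice/ρ_m = 3010 m × 919/3380 = 818 m.

818 m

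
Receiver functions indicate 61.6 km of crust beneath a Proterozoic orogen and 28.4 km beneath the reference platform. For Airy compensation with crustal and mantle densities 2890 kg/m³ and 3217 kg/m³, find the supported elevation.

Excess crust Δ = 61.6 km − 28.4 km = 33.2 km, split between elevation h and root r with h + r = Δ.
Airy balance ρ_c h = (ρ_m − ρ_c) r gives r = h ρ_c/(ρ_m − ρ_c), so h (1 + ρ_c/(ρ_m − ρ_c)) = Δ, i.e. h = Δ (ρ_m − ρ_c)/ρ_m.
h = 33.2 km × 327/3217 = 3.37 km.

3.37 km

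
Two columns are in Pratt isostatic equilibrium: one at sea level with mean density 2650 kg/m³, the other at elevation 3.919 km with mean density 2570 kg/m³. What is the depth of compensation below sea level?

ρ_ref D = ρ (D + h) → D (ρ_ref − ρ) = ρ h.
D = ρ h/(ρ_ref − ρ) = 2570 × 3.919 km/(2650 − 2570) = 126 km.

126 km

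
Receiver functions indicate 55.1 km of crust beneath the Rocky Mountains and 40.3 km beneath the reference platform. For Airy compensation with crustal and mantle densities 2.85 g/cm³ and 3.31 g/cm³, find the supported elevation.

Excess crust Δ = 55.1 km − 40.3 km = 14.8 km, split between elevation h and root r with h + r = Δ.
Airy balance ρ_c h = (ρ_m − ρ_c) r gives r = h ρ_c/(ρ_m − ρ_c), so h (1 + ρ_c/(ρ_m − ρ_c)) = Δ, i.e. h = Δ (ρ_m − ρ_c)/ρ_m.
h = 14.8 km × 0.46/3.31 = 2.06 km.

2.06 km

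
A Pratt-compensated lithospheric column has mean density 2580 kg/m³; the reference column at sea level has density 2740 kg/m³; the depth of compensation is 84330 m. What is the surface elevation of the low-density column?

ρ_ref D = ρ (D + h) → h = D (ρ_ref − ρ)/ρ.
h = 84330 m × (2740 − 2580)/2580 = 5230 m.

5230 m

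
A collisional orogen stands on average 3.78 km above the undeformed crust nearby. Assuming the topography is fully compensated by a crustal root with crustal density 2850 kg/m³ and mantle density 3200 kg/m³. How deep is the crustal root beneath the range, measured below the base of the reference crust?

30.8 km

For local isostatic compensation: the weight of the topography is balanced by the buoyancy of the root, ρ_c h = (ρ_m − ρ_c) r.
r = h · ρ_c / (ρ_m − ρ_c) = 3.78 km × 2850 / (3200 − 2850) = 30.8 km.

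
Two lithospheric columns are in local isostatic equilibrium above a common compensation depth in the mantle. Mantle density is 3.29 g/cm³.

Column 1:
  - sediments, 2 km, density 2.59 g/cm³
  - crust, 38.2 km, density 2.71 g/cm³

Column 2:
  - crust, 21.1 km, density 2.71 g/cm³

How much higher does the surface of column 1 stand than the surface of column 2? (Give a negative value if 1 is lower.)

For any compensation level in the mantle, the mantle terms cancel and isostasy reduces to e = (Σt_1 − Σt_2) − (Σ(ρt)_1 − Σ(ρt)_2) / ρ_m.
Σt_1 = 40.2 km; Σt_2 = 21.1 km; Σ(ρt)_1 = 108.702; Σ(ρt)_2 = 57.181 (in km·g/cm³).
e = (40.2 − 21.1) − (108.702 − 57.181) / 3.29 = 3.44 km.

3.44 km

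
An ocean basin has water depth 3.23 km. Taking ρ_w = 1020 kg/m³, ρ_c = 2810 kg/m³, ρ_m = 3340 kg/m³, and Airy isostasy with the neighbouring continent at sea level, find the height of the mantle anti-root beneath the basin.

10.9 km

For local isostatic compensation: replacing crust with seawater at the top is compensated by replacing crust with mantle at the base: d (ρ_c − ρ_w) = a (ρ_m − ρ_c).
a = d (ρ_c − ρ_w)/(ρ_m − ρ_c) = 3.23 km × 1790/530 = 10.9 km.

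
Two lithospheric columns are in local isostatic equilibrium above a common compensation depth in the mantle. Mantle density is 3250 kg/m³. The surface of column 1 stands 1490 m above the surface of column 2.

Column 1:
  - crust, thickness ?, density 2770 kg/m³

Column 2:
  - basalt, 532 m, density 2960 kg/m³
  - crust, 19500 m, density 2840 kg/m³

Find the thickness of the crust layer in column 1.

Take the compensation level at the base of the deeper column (depth z_c below the surface of column 1) and equate Σ ρ_i t_i down to z_c; mantle fills any gap and the z_c terms cancel.
Column 1: x×2770 + (z_c − 0 − x)×3250
Column 2: 1490×0 + 532×2960 + 19500×2840 + (z_c − 1490 − 20032)×3250
The z_c×3250 term appears on both sides and cancels. Collect the known terms of each column as K = Σ(ρt)_known − 3250 × (depth of known layers): K_1 = 0 − 3250×0 = 0; K_2 = 56954720 − 3250×(1490 + 20032) = −12991780.
Balance: K_1 − x×(3250 − 2770) = K_2, so x = (K_1 − K_2)/(3250 − 2770) = 12991800/480 = 27100 m.

27100 m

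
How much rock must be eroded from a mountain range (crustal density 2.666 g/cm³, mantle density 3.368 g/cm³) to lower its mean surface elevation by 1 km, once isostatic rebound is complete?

Net drop Δ = e − u = e − e ρ_c/ρ_m = e (ρ_m − ρ_c)/ρ_m.
e = Δ ρ_m/(ρ_m − ρ_c) = 1 km × 3.368/0.702 = 4.8 km.

4.8 km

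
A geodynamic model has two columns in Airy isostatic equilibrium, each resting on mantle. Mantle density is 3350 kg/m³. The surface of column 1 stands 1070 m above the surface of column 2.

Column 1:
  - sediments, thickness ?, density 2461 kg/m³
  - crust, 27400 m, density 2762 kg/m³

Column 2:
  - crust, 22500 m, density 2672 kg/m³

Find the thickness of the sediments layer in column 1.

3070 m

Take the compensation level at the base of the deeper column (depth z_c below the surface of column 1) and equate Σ ρ_i t_i down to z_c; mantle fills any gap and the z_c terms cancel.
Column 1: x×2461 + 27400×2762 + (z_c − 27400 − x)×3350
Column 2: 1070×0 + 22500×2672 + (z_c − 1070 − 22500)×3350
The z_c×3350 term appears on both sides and cancels. Collect the known terms of each column as K = Σ(ρt)_known − 3350 × (depth of known layers): K_1 = 75678800 − 3350×27400 = −16111200; K_2 = 60120000 − 3350×(1070 + 22500) = −18839500.
Balance: K_1 − x×(3350 − 2461) = K_2, so x = (K_1 − K_2)/(3350 − 2461) = 2728300/889 = 3070 m.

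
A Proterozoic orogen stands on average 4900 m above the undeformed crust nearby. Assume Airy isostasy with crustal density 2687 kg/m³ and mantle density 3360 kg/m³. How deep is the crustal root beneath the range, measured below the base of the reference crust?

19600 m

Balancing pressure at the compensation depth: the weight of the topography is balanced by the buoyancy of the root, ρ_c h = (ρ_m − ρ_c) r.
r = h · ρ_c / (ρ_m − ρ_c) = 4900 m × 2687 / (3360 − 2687) = 19600 m.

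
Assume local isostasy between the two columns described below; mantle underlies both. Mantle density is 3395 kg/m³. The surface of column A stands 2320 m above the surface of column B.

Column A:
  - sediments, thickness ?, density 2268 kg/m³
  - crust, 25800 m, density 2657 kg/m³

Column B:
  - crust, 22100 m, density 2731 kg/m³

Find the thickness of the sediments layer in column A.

Take the compensation level at the base of the deeper column (depth z_c below the surface of column A) and equate Σ ρ_i t_i down to z_c; mantle fills any gap and the z_c terms cancel.
Column A: x×2268 + 25800×2657 + (z_c − 25800 − x)×3395
Column B: 2320×0 + 22100×2731 + (z_c − 2320 − 22100)×3395
The z_c×3395 term appears on both sides and cancels. Collect the known terms of each column as K = Σ(ρt)_known − 3395 × (depth of known layers): K_A = 68550600 − 3395×25800 = −19040400; K_B = 60355100 − 3395×(2320 + 22100) = −22550800.
Balance: K_A − x×(3395 − 2268) = K_B, so x = (K_A − K_B)/(3395 − 2268) = 3510400/1127 = 3110 m.

3110 m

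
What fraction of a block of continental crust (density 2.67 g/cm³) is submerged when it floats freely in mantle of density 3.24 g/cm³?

Submerged fraction = ρ_obj/ρ_fluid = 2.67/3.24 = 0.824.

0.824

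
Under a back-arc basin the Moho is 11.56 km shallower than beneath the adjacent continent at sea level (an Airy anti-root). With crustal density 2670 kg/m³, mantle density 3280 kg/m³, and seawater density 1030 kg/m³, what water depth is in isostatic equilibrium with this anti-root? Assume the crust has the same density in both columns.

Replacing a thickness d of crust by seawater at the top must be balanced by replacing crust with mantle at the base: d (ρ_c − ρ_w) = a (ρ_m − ρ_c).
d = a (ρ_m − ρ_c)/(ρ_c − ρ_w) = 11.56 km × 610/1640 = 4.3 km.

4.3 km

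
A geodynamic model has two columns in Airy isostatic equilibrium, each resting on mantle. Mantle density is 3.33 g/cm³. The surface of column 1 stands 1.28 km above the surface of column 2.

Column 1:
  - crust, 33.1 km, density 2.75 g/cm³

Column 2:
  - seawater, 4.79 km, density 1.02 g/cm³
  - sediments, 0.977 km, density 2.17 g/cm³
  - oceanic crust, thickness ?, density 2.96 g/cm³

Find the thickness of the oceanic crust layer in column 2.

Take the compensation level at the base of the deeper column (depth z_c below the surface of column 1) and equate Σ ρ_i t_i down to z_c; mantle fills any gap and the z_c terms cancel.
Column 1: 33.1×2.75 + (z_c − 33.1)×3.33
Column 2: 1.28×0 + 4.79×1.02 + 0.977×2.17 + x×2.96 + (z_c − 1.28 − 5.767 − x)×3.33
The z_c×3.33 term appears on both sides and cancels. Collect the known terms of each column as K = Σ(ρt)_known − 3.33 × (depth of known layers): K_1 = 91.025 − 3.33×33.1 = −19.198; K_2 = 7.00589 − 3.33×(1.28 + 5.767) = −16.46062.
Balance: K_1 = K_2 − x×(3.33 − 2.96), so x = (K_2 − K_1)/(3.33 − 2.96) = 2.73738/0.37 = 7.4 km.

7.4 km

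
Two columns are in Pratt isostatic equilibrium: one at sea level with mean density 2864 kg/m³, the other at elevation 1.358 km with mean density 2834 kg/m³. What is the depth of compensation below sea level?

ρ_ref D = ρ (D + h) → D (ρ_ref − ρ) = ρ h.
D = ρ h/(ρ_ref − ρ) = 2834 × 1.358 km/(2864 − 2834) = 128 km.

128 km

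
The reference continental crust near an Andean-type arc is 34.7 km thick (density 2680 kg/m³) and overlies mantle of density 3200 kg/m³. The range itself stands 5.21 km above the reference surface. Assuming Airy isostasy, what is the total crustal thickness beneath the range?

Root depth r = h ρ_c / (ρ_m − ρ_c) = 5.21 km × 2680 / 520 = 26.85 km.
Total thickness = T + h + r = 34.7 km + 5.21 km + 26.85 km = 66.8 km.

66.8 km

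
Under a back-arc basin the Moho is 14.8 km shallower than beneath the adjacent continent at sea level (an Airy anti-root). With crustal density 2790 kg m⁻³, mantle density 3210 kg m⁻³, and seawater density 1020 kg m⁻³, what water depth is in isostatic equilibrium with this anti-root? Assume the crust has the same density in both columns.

Replacing a thickness d of crust by seawater at the top must be balanced by replacing crust with mantle at the base: d (ρ_c − ρ_w) = a (ρ_m − ρ_c).
d = a (ρ_m − ρ_c)/(ρ_c − ρ_w) = 14.8 km × 420/1770 = 3.51 km.

3.51 km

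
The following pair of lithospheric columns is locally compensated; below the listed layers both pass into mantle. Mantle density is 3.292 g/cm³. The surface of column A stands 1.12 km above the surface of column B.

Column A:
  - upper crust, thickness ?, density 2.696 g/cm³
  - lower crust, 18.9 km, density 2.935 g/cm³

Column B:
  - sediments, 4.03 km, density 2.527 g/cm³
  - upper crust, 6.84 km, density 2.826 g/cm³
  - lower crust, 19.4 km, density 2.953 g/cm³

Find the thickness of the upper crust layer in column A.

Take the compensation level at the base of the deeper column (depth z_c below the surface of column A) and equate Σ ρ_i t_i down to z_c; mantle fills any gap and the z_c terms cancel.
Column A: x×2.696 + 18.9×2.935 + (z_c − 18.9 − x)×3.292
Column B: 1.12×0 + 4.03×2.527 + 6.84×2.826 + 19.4×2.953 + (z_c − 1.12 − 30.27)×3.292
The z_c×3.292 term appears on both sides and cancels. Collect the known terms of each column as K = Σ(ρt)_known − 3.292 × (depth of known layers): K_A = 55.4715 − 3.292×18.9 = −6.7473; K_B = 86.80185 − 3.292×(1.12 + 30.27) = −16.53403.
Balance: K_A − x×(3.292 − 2.696) = K_B, so x = (K_A − K_B)/(3.292 − 2.696) = 9.78673/0.596 = 16.4 km.

16.4 km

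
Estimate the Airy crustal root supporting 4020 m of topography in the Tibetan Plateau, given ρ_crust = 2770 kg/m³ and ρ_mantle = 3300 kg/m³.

21000 m

For local isostatic compensation: the weight of the topography is balanced by the buoyancy of the root, ρ_c h = (ρ_m − ρ_c) r.
r = h · ρ_c / (ρ_m − ρ_c) = 4020 m × 2770 / (3300 − 2770) = 21000 m.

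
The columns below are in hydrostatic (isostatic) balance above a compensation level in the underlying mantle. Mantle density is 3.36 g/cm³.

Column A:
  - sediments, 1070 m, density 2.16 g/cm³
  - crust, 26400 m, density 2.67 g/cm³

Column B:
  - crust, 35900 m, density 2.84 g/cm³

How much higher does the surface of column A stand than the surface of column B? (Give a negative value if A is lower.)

For any compensation level in the mantle, the mantle terms cancel and isostasy reduces to e = (Σt_A − Σt_B) − (Σ(ρt)_A − Σ(ρt)_B) / ρ_m.
Σt_A = 27470 m; Σt_B = 35900 m; Σ(ρt)_A = 72799.2; Σ(ρt)_B = 101956 (in m·g/cm³).
e = (27470 − 35900) − (72799.2 − 101956) / 3.36 = 248 m.

248 m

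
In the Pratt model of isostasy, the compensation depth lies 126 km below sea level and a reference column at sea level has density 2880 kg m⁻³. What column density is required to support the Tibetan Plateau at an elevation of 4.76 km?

2780 kg m⁻³

Pratt balance: ρ_ref D = ρ (D + h).
ρ = ρ_ref D/(D + h) = 2880 × 126 km/(126 km + 4.76 km) = 2780 kg m⁻³.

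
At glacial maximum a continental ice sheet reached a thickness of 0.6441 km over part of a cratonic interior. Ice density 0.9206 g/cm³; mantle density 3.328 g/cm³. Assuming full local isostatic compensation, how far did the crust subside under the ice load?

Isostatic balance requires: the ice load ρ_ice t is balanced by mantle displaced below, ρ_m s.
s = t ρ_ice / ρ_m = 0.6441 km × 0.9206/3.328 = 0.178 km.

0.178 km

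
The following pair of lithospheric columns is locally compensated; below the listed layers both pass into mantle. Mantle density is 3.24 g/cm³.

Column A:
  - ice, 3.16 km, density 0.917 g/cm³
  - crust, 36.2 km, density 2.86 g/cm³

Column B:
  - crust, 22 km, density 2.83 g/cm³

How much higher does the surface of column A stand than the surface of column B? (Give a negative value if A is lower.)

For any compensation level in the mantle, the mantle terms cancel and isostasy reduces to e = (Σt_A − Σt_B) − (Σ(ρt)_A − Σ(ρt)_B) / ρ_m.
Σt_A = 39.36 km; Σt_B = 22 km; Σ(ρt)_A = 106.42972; Σ(ρt)_B = 62.26 (in km·g/cm³).
e = (39.36 − 22) − (106.42972 − 62.26) / 3.24 = 3.73 km.

3.73 km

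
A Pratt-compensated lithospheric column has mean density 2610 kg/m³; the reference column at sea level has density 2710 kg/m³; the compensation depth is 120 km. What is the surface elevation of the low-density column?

4.6 km

ρ_ref D = ρ (D + h) → h = D (ρ_ref − ρ)/ρ.
h = 120 km × (2710 − 2610)/2610 = 4.6 km.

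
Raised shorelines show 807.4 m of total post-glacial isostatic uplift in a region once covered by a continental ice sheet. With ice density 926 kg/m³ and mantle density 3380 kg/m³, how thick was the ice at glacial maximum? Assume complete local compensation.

u = t ρ_ice/ρ_m → t = u ρ_m/ρ_ice = 807.4 m × 3380/926 = 2950 m.

2950 m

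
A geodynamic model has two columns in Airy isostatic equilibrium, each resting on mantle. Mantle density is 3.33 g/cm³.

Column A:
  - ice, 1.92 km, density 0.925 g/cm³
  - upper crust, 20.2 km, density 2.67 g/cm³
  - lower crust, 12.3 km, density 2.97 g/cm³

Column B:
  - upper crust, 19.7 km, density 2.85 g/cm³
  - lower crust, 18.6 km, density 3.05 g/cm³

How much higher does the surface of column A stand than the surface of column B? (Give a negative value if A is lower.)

For any compensation level in the mantle, the mantle terms cancel and isostasy reduces to e = (Σt_A − Σt_B) − (Σ(ρt)_A − Σ(ρt)_B) / ρ_m.
Σt_A = 34.42 km; Σt_B = 38.3 km; Σ(ρt)_A = 92.241; Σ(ρt)_B = 112.875 (in km·g/cm³).
e = (34.42 − 38.3) − (92.241 − 112.875) / 3.33 = 2.32 km.

2.32 km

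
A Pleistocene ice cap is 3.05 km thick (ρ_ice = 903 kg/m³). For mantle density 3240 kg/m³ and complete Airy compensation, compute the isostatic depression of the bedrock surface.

0.85 km

Equating mass per unit area of the two columns: the ice load ρ_ice t is balanced by mantle displaced below, ρ_m s.
s = t ρ_ice / ρ_m = 3.05 km × 903/3240 = 0.85 km.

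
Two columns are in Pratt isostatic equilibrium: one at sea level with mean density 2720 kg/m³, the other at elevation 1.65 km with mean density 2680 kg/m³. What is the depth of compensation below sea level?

111 km

ρ_ref D = ρ (D + h) → D (ρ_ref − ρ) = ρ h.
D = ρ h/(ρ_ref − ρ) = 2680 × 1.65 km/(2720 − 2680) = 111 km.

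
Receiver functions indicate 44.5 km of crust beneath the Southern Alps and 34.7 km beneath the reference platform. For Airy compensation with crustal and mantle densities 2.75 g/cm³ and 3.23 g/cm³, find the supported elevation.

Excess crust Δ = 44.5 km − 34.7 km = 9.8 km, split between elevation h and root r with h + r = Δ.
Airy balance ρ_c h = (ρ_m − ρ_c) r gives r = h ρ_c/(ρ_m − ρ_c), so h (1 + ρ_c/(ρ_m − ρ_c)) = Δ, i.e. h = Δ (ρ_m − ρ_c)/ρ_m.
h = 9.8 km × 0.48/3.23 = 1.46 km.

1.46 km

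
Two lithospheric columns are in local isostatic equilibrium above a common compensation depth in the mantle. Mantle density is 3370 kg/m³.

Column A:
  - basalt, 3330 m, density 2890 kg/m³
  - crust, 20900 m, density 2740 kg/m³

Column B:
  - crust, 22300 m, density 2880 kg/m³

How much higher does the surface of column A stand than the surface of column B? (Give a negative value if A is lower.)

1140 m

For any compensation level in the mantle, the mantle terms cancel and isostasy reduces to e = (Σt_A − Σt_B) − (Σ(ρt)_A − Σ(ρt)_B) / ρ_m.
Σt_A = 24230 m; Σt_B = 22300 m; Σ(ρt)_A = 66889700; Σ(ρt)_B = 64224000 (in m·kg/m³).
e = (24230 − 22300) − (66889700 − 64224000) / 3370 = 1140 m.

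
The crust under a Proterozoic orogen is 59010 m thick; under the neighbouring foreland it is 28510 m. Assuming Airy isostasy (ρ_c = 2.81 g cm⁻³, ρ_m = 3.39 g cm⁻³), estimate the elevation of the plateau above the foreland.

5220 m

Excess crust Δ = 59010 m − 28510 m = 30500 m, split between elevation h and root r with h + r = Δ.
Airy balance ρ_c h = (ρ_m − ρ_c) r gives r = h ρ_c/(ρ_m − ρ_c), so h (1 + ρ_c/(ρ_m − ρ_c)) = Δ, i.e. h = Δ (ρ_m − ρ_c)/ρ_m.
h = 30500 m × 0.58/3.39 = 5220 m.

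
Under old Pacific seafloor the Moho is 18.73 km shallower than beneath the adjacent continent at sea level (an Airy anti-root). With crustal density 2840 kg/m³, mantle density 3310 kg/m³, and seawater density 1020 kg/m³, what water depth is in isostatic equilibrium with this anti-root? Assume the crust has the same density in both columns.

Replacing a thickness d of crust by seawater at the top must be balanced by replacing crust with mantle at the base: d (ρ_c − ρ_w) = a (ρ_m − ρ_c).
d = a (ρ_m − ρ_c)/(ρ_c − ρ_w) = 18.73 km × 470/1820 = 4.84 km.

4.84 km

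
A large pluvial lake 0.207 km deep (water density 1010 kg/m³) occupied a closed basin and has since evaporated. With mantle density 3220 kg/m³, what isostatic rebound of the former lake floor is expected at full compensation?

u = d ρ_w/ρ_m = 0.207 km × 1010/3220 = 0.0649 km.

0.0649 km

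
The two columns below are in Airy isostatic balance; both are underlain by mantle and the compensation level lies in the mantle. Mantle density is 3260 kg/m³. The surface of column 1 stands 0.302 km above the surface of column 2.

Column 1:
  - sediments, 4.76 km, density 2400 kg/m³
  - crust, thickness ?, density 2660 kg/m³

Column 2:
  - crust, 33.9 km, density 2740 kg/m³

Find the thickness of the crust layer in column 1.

24.2 km

Take the compensation level at the base of the deeper column (depth z_c below the surface of column 1) and equate Σ ρ_i t_i down to z_c; mantle fills any gap and the z_c terms cancel.
Column 1: 4.76×2400 + x×2660 + (z_c − 4.76 − x)×3260
Column 2: 0.302×0 + 33.9×2740 + (z_c − 0.302 − 33.9)×3260
The z_c×3260 term appears on both sides and cancels. Collect the known terms of each column as K = Σ(ρt)_known − 3260 × (depth of known layers): K_1 = 11424 − 3260×4.76 = −4093.6; K_2 = 92886 − 3260×(0.302 + 33.9) = −18612.52.
Balance: K_1 − x×(3260 − 2660) = K_2, so x = (K_1 − K_2)/(3260 − 2660) = 14518.9/600 = 24.2 km.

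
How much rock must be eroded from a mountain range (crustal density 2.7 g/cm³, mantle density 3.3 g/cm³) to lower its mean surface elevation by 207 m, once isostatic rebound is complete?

1140 m

Net drop Δ = e − u = e − e ρ_c/ρ_m = e (ρ_m − ρ_c)/ρ_m.
e = Δ ρ_m/(ρ_m − ρ_c) = 207 m × 3.3/0.6 = 1140 m.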